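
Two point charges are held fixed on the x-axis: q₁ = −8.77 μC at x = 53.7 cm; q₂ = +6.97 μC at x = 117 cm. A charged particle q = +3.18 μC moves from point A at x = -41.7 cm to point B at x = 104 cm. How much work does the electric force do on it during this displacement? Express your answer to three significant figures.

The work done by the electric force is W_field = −ΔU = −q(V_B − V_A) = q(V_A − V_B).
At A: distances to the source charges are 0.954 m, 1.59 m; V_A = Σ kqᵢ/rᵢ = -4.32×10⁴ V.
At B: distances to the source charges are 0.503 m, 0.130 m; V_B = Σ kqᵢ/rᵢ = 3.25×10⁵ V.
ΔV = V_B − V_A = 3.68×10⁵ V.
W_field = −qΔV = −(3.18×10⁻⁶ C)(3.68×10⁵ V) = -1.17 J.

-1.17 J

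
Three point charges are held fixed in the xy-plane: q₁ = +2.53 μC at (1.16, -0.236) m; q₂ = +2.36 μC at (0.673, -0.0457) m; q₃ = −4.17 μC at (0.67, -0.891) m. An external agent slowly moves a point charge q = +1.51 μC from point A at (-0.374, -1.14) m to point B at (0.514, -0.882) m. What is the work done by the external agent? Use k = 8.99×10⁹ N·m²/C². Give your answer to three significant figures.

For quasistatic motion the external work equals the change in potential energy: W_ext = qΔV = q(V_B − V_A).
At A: distances to the source charges are 1.78 m, 1.51 m, 1.07 m; V_A = Σ kqᵢ/rᵢ = -8150 V.
At B: distances to the source charges are 0.914 m, 0.851 m, 0.156 m; V_B = Σ kqᵢ/rᵢ = -1.90×10⁵ V.
ΔV = V_B − V_A = -1.82×10⁵ V.
W_ext = qΔV = (1.51×10⁻⁶ C)(-1.82×10⁵ V) = -0.275 J.

-0.275 J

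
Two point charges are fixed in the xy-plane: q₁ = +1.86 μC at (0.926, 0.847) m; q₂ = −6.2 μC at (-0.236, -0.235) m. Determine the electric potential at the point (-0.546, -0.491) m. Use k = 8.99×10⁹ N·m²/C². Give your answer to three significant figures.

-1.30×10⁵ V

Electric potential is a scalar, so the contributions from each charge add algebraically: V = Σ kqᵢ/rᵢ.
Distances from the field point to each charge: r₁ = 1.99 m, r₂ = 0.402 m.
V = k[(1.86×10⁻⁶)/(1.99) + (-6.20×10⁻⁶)/(0.402)] = -1.30×10⁵ V.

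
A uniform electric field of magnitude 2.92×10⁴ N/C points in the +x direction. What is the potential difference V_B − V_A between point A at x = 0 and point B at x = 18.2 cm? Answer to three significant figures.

-5310 V

In a uniform field, potential decreases in the direction of E: V_B − V_A = −E·Δx.
V_B − V_A = −(2.92×10⁴ V/m)(0.182 m) = -5310 V.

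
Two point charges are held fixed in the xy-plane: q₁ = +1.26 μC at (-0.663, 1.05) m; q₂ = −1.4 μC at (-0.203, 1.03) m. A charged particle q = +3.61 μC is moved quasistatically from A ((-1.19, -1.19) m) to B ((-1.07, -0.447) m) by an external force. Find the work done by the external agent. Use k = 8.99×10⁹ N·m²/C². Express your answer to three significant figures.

7.61×10⁻⁴ J

For quasistatic motion the external work equals the change in potential energy: W_ext = qΔV = q(V_B − V_A).
At A: distances to the source charges are 2.30 m, 2.43 m; V_A = Σ kqᵢ/rᵢ = -258 V.
At B: distances to the source charges are 1.55 m, 1.71 m; V_B = Σ kqᵢ/rᵢ = -47.1 V.
ΔV = V_B − V_A = 211 V.
W_ext = qΔV = (3.61×10⁻⁶ C)(211 V) = 7.61×10⁻⁴ J.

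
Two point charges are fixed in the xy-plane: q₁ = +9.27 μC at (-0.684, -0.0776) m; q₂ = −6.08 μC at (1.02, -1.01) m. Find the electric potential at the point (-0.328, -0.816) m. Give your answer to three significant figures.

6.15×10⁴ V

Electric potential is a scalar, so the contributions from each charge add algebraically: V = Σ kqᵢ/rᵢ.
Distances from the field point to each charge: r₁ = 0.820 m, r₂ = 1.36 m.
V = k[(9.27×10⁻⁶)/(0.820) + (-6.08×10⁻⁶)/(1.36)] = 6.15×10⁴ V.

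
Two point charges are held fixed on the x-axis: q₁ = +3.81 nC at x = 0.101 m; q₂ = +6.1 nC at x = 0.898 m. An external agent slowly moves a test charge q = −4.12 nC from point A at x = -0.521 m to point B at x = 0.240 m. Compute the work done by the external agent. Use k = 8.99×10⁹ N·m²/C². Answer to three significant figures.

For quasistatic motion the external work equals the change in potential energy: W_ext = qΔV = q(V_B − V_A).
At A: distances to the source charges are 0.622 m, 1.42 m; V_A = Σ kqᵢ/rᵢ = 93.7 V.
At B: distances to the source charges are 0.139 m, 0.658 m; V_B = Σ kqᵢ/rᵢ = 330 V.
ΔV = V_B − V_A = 236 V.
W_ext = qΔV = (-4.12×10⁻⁹ C)(236 V) = -9.73×10⁻⁷ J.

-9.73×10⁻⁷ J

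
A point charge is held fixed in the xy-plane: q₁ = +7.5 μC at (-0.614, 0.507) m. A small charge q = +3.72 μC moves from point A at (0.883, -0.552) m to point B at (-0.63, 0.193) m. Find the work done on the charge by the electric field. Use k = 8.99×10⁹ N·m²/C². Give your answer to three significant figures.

-0.661 J

The work done by the electric force is W_field = −ΔU = −q(V_B − V_A) = q(V_A − V_B).
At A: distance to the source charge is 1.83 m; V_A = kq₁/r = 3.68×10⁴ V.
At B: distance to the source charge is 0.314 m; V_B = kq₁/r = 2.14×10⁵ V.
ΔV = V_B − V_A = 1.78×10⁵ V.
W_field = −qΔV = −(3.72×10⁻⁶ C)(1.78×10⁵ V) = -0.661 J.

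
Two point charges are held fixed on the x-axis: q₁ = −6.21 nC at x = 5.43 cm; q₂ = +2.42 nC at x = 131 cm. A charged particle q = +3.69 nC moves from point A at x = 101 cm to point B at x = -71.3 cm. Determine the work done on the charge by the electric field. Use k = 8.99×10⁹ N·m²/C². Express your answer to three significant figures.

2.81×10⁻⁷ J

The work done by the electric force is W_field = −ΔU = −q(V_B − V_A) = q(V_A − V_B).
At A: distances to the source charges are 0.956 m, 0.300 m; V_A = Σ kqᵢ/rᵢ = 14.1 V.
At B: distances to the source charges are 0.767 m, 2.02 m; V_B = Σ kqᵢ/rᵢ = -62.0 V.
ΔV = V_B − V_A = -76.1 V.
W_field = −qΔV = −(3.69×10⁻⁹ C)(-76.1 V) = 2.81×10⁻⁷ J.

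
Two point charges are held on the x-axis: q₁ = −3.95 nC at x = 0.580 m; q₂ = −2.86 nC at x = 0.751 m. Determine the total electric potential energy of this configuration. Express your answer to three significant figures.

The work to assemble the configuration equals its total potential energy, U = Σ kqᵢqⱼ/rᵢⱼ over all pairs.
Pair separations: r₁₂ = 0.171 m.
U = (5.94×10⁻⁷) = 5.94×10⁻⁷ J.

5.94×10⁻⁷ J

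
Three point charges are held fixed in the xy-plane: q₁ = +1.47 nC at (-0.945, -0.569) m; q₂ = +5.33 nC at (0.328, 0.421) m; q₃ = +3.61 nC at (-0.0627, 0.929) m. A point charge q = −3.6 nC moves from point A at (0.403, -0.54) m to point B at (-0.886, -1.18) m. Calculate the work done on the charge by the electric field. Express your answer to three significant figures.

The work done by the electric force is W_field = −ΔU = −q(V_B − V_A) = q(V_A − V_B).
At A: distances to the source charges are 1.35 m, 0.964 m, 1.54 m; V_A = Σ kqᵢ/rᵢ = 80.6 V.
At B: distances to the source charges are 0.614 m, 2.01 m, 2.26 m; V_B = Σ kqᵢ/rᵢ = 59.7 V.
ΔV = V_B − V_A = -20.9 V.
W_field = −qΔV = −(-3.60×10⁻⁹ C)(-20.9 V) = -7.51×10⁻⁸ J.

-7.51×10⁻⁸ J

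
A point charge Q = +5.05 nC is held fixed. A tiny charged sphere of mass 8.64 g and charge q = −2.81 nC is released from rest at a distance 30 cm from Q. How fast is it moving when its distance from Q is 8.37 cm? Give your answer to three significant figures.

Only the electrostatic force acts, so mechanical energy is conserved: ½mv² = U₁ − U₂ = kQq(1/r₁ − 1/r₂).
U₁ − U₂ = (8.99×10⁹ N·m²/C²)(5.05×10⁻⁹ C)(-2.81×10⁻⁹ C)(1/0.300 − 1/0.0837) = 1.10×10⁻⁶ J.
v = √(2·1.10×10⁻⁶/8.64×10⁻³) = 0.0159 m/s.

0.0159 m/s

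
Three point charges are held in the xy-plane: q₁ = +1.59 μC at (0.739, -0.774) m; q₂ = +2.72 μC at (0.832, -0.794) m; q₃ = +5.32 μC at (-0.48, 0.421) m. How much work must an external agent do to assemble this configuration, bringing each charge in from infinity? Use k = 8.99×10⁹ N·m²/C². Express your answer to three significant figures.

The assembly work is the sum of pairwise potential energies, U = Σ_{i<j} kqᵢqⱼ/rᵢⱼ.
Pair separations: r₁₂ = 0.0951 m, r₁₃ = 1.71 m, r₂₃ = 1.79 m.
U = (0.409) + (0.0445) + (0.0727) = 0.526 J.

0.526 J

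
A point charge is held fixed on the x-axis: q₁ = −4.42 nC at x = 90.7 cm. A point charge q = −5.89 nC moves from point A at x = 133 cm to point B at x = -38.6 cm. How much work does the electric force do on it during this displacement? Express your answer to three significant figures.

3.72×10⁻⁷ J

The work done by the electric force is W_field = −ΔU = −q(V_B − V_A) = q(V_A − V_B).
At A: distance to the source charge is 0.423 m; V_A = kq₁/r = -93.9 V.
At B: distance to the source charge is 1.29 m; V_B = kq₁/r = -30.7 V.
ΔV = V_B − V_A = 63.2 V.
W_field = −qΔV = −(-5.89×10⁻⁹ C)(63.2 V) = 3.72×10⁻⁷ J.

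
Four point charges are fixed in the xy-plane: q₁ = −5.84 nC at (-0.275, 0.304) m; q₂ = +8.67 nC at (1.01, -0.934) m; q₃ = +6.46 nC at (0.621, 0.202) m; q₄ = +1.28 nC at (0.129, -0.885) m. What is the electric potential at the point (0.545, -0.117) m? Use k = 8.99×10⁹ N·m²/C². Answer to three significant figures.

Electric potential is a scalar, so the contributions from each charge add algebraically: V = Σ kqᵢ/rᵢ.
Distances from the field point to each charge: r₁ = 0.922 m, r₂ = 0.940 m, r₃ = 0.328 m, r₄ = 0.873 m.
V = k[(-5.84×10⁻⁹)/(0.922) + (8.67×10⁻⁹)/(0.940) + (6.46×10⁻⁹)/(0.328) + (1.28×10⁻⁹)/(0.873)] = 216 V.

216 V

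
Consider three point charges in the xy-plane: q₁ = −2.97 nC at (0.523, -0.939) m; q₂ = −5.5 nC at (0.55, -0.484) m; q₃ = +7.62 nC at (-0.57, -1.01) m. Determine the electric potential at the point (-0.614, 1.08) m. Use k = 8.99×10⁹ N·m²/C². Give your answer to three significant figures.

-4.11 V

The total potential is the scalar sum of each charge's contribution, V = Σ kqᵢ/rᵢ.
Distances from the field point to each charge: r₁ = 2.32 m, r₂ = 1.95 m, r₃ = 2.09 m.
V = k[(-2.97×10⁻⁹)/(2.32) + (-5.50×10⁻⁹)/(1.95) + (7.62×10⁻⁹)/(2.09)] = -4.11 V.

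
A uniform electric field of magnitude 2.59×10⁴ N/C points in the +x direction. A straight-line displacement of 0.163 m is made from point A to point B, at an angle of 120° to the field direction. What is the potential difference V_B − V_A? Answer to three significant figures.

Only the component of displacement along E changes the potential: ΔV = −E·d·cosθ.
ΔV = −(2.59×10⁴ V/m)(0.163 m)cos120° = 2110 V.

2110 V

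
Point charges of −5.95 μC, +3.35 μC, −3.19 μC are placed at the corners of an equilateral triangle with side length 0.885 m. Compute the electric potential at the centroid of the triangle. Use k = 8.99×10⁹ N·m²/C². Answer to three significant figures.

-1.02×10⁵ V

The total potential is the scalar sum of each charge's contribution, V = Σ kqᵢ/rᵢ.
The distance from each vertex to the centroid is a/√3 = 0.511 m.
V = k[(-5.95×10⁻⁶)/(0.511) + (3.35×10⁻⁶)/(0.511) + (-3.19×10⁻⁶)/(0.511)] = -1.02×10⁵ V.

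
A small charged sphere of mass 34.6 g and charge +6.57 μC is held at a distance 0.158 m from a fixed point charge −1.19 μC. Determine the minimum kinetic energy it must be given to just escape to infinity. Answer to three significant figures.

To just escape, total mechanical energy must reach zero at infinity: ½mv²_min + U = 0, so ½mv²_min = −U = |kQq|/r.
|U| = |kQq|/r = (8.99×10⁹ N·m²/C²)(1.19×10⁻⁶)(6.57×10⁻⁶)/(0.158) = 0.445 J.

0.445 J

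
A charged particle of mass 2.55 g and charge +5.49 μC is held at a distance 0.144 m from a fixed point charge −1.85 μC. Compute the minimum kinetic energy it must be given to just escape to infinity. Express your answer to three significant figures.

0.634 J

To just escape, total mechanical energy must reach zero at infinity: ½mv²_min + U = 0, so ½mv²_min = −U = |kQq|/r.
|U| = |kQq|/r = (8.99×10⁹ N·m²/C²)(1.85×10⁻⁶)(5.49×10⁻⁶)/(0.144) = 0.634 J.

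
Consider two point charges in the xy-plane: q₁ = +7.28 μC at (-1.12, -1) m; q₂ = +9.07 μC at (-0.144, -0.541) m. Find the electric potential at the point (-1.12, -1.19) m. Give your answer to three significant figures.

The total potential is the scalar sum of each charge's contribution, V = Σ kqᵢ/rᵢ.
Distances from the field point to each charge: r₁ = 0.190 m, r₂ = 1.17 m.
V = k[(7.28×10⁻⁶)/(0.190) + (9.07×10⁻⁶)/(1.17)] = 4.14×10⁵ V.

4.14×10⁵ V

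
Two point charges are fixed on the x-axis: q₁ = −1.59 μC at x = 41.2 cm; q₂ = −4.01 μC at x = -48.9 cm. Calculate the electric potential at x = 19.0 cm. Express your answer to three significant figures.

-1.17×10⁵ V

The total potential is the scalar sum of each charge's contribution, V = Σ kqᵢ/rᵢ.
Distances from the field point to each charge: r₁ = 0.222 m, r₂ = 0.679 m.
V = k[(-1.59×10⁻⁶)/(0.222) + (-4.01×10⁻⁶)/(0.679)] = -1.17×10⁵ V.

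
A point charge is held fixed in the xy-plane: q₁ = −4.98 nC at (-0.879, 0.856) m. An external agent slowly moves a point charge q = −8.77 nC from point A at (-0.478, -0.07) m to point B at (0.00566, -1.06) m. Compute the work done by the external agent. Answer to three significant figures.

-2.03×10⁻⁷ J

For quasistatic motion the external work equals the change in potential energy: W_ext = qΔV = q(V_B − V_A).
At A: distance to the source charge is 1.01 m; V_A = kq₁/r = -44.4 V.
At B: distance to the source charge is 2.11 m; V_B = kq₁/r = -21.2 V.
ΔV = V_B − V_A = 23.2 V.
W_ext = qΔV = (-8.77×10⁻⁹ C)(23.2 V) = -2.03×10⁻⁷ J.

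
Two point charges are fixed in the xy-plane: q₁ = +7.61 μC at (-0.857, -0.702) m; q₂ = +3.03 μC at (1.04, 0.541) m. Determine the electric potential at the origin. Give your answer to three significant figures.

8.50×10⁴ V

The total potential is the scalar sum of each charge's contribution, V = Σ kqᵢ/rᵢ.
Distances from the field point to each charge: r₁ = 1.11 m, r₂ = 1.17 m.
V = k[(7.61×10⁻⁶)/(1.11) + (3.03×10⁻⁶)/(1.17)] = 8.50×10⁴ V.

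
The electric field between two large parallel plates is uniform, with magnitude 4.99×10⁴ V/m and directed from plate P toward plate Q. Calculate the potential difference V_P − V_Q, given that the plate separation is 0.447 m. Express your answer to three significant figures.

2.23×10⁴ V

In a uniform field, potential decreases in the direction of E: ΔV = −E·d for a displacement d parallel to E.
Going from Q to P is a displacement of 0.447 m opposite to the field, so V_P − V_Q = +Ed = 2.23×10⁴ V.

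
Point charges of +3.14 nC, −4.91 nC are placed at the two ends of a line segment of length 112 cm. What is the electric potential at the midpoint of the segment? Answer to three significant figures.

-28.4 V

Electric potential is a scalar, so the contributions from each charge add algebraically: V = Σ kqᵢ/rᵢ.
Each charge is 0.560 m from the midpoint.
V = k[(3.14×10⁻⁹)/(0.560) + (-4.91×10⁻⁹)/(0.560)] = -28.4 V.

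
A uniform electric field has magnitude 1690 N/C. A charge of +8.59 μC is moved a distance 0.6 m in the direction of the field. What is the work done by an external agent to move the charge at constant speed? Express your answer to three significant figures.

The potential change for a displacement 0.6 m in the direction of the field is ΔV = −Ed = -1010 V.
W_ext = qΔV = -8.71×10⁻³ J.

-8.71×10⁻³ J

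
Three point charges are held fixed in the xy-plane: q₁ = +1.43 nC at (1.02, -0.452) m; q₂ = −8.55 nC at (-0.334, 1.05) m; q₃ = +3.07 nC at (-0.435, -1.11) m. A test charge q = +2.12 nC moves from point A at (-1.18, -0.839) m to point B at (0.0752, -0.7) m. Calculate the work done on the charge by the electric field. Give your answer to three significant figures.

-1.93×10⁻⁸ J

The work done by the electric force is W_field = −ΔU = −q(V_B − V_A) = q(V_A − V_B).
At A: distances to the source charges are 2.23 m, 2.07 m, 0.793 m; V_A = Σ kqᵢ/rᵢ = 3.43 V.
At B: distances to the source charges are 0.977 m, 1.80 m, 0.655 m; V_B = Σ kqᵢ/rᵢ = 12.6 V.
ΔV = V_B − V_A = 9.13 V.
W_field = −qΔV = −(2.12×10⁻⁹ C)(9.13 V) = -1.93×10⁻⁸ J.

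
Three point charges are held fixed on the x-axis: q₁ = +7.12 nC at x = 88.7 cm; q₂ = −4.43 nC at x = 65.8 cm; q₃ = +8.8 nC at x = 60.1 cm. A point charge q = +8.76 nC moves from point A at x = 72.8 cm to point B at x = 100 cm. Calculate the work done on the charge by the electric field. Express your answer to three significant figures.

The work done by the electric force is W_field = −ΔU = −q(V_B − V_A) = q(V_A − V_B).
At A: distances to the source charges are 0.159 m, 0.0700 m, 0.127 m; V_A = Σ kqᵢ/rᵢ = 457 V.
At B: distances to the source charges are 0.113 m, 0.342 m, 0.399 m; V_B = Σ kqᵢ/rᵢ = 648 V.
ΔV = V_B − V_A = 192 V.
W_field = −qΔV = −(8.76×10⁻⁹ C)(192 V) = -1.68×10⁻⁶ J.

-1.68×10⁻⁶ J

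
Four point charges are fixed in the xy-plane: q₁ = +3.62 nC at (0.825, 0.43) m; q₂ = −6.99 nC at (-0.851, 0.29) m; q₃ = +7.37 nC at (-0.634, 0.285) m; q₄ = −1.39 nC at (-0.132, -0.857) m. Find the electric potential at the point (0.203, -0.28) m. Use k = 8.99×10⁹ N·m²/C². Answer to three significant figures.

The total potential is the scalar sum of each charge's contribution, V = Σ kqᵢ/rᵢ.
Distances from the field point to each charge: r₁ = 0.944 m, r₂ = 1.20 m, r₃ = 1.01 m, r₄ = 0.667 m.
V = k[(3.62×10⁻⁹)/(0.944) + (-6.99×10⁻⁹)/(1.20) + (7.37×10⁻⁹)/(1.01) + (-1.39×10⁻⁹)/(0.667)] = 28.9 V.

28.9 V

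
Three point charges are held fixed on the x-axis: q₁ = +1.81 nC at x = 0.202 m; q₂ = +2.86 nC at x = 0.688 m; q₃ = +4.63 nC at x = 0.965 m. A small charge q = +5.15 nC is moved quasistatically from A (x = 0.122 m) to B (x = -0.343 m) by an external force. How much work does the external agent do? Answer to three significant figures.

-1.09×10⁻⁶ J

For quasistatic motion the external work equals the change in potential energy: W_ext = qΔV = q(V_B − V_A).
At A: distances to the source charges are 0.0800 m, 0.566 m, 0.843 m; V_A = Σ kqᵢ/rᵢ = 298 V.
At B: distances to the source charges are 0.545 m, 1.03 m, 1.31 m; V_B = Σ kqᵢ/rᵢ = 86.6 V.
ΔV = V_B − V_A = -212 V.
W_ext = qΔV = (5.15×10⁻⁹ C)(-212 V) = -1.09×10⁻⁶ J.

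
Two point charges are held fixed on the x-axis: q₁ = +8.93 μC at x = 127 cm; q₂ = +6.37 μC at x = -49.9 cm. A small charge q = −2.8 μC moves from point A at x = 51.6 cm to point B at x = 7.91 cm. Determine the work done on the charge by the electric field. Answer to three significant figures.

The work done by the electric force is W_field = −ΔU = −q(V_B − V_A) = q(V_A − V_B).
At A: distances to the source charges are 0.754 m, 1.02 m; V_A = Σ kqᵢ/rᵢ = 1.63×10⁵ V.
At B: distances to the source charges are 1.19 m, 0.578 m; V_B = Σ kqᵢ/rᵢ = 1.66×10⁵ V.
ΔV = V_B − V_A = 3580 V.
W_field = −qΔV = −(-2.80×10⁻⁶ C)(3580 V) = 0.0100 J.

0.0100 J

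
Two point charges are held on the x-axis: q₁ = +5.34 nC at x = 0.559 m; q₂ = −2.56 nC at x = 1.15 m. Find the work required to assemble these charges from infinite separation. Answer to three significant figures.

The work to assemble the configuration equals its total potential energy, U = Σ kqᵢqⱼ/rᵢⱼ over all pairs.
Pair separations: r₁₂ = 0.591 m.
U = (-2.08×10⁻⁷) = -2.08×10⁻⁷ J.

-2.08×10⁻⁷ J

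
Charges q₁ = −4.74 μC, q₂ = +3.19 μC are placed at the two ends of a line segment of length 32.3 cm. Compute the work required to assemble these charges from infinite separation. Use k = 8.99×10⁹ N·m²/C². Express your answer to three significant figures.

The assembly work is the sum of pairwise potential energies, U = Σ_{i<j} kqᵢqⱼ/rᵢⱼ.
The separation is r = 0.323 m.
U = (-0.421) = -0.421 J.

-0.421 J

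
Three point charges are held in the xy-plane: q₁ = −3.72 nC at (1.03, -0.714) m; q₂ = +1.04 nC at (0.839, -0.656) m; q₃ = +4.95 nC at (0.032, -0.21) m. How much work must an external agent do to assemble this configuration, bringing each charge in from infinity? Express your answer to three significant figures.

-2.72×10⁻⁷ J

The work to assemble the configuration equals its total potential energy, U = Σ kqᵢqⱼ/rᵢⱼ over all pairs.
Pair separations: r₁₂ = 0.200 m, r₁₃ = 1.12 m, r₂₃ = 0.922 m.
U = (-1.74×10⁻⁷) + (-1.48×10⁻⁷) + (5.02×10⁻⁸) = -2.72×10⁻⁷ J.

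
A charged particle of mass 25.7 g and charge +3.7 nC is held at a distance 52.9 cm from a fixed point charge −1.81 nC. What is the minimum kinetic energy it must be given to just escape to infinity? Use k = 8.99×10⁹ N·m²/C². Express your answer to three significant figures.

1.14×10⁻⁷ J

To just escape, total mechanical energy must reach zero at infinity: ½mv²_min + U = 0, so ½mv²_min = −U = |kQq|/r.
|U| = |kQq|/r = (8.99×10⁹ N·m²/C²)(1.81×10⁻⁹)(3.70×10⁻⁹)/(0.529) = 1.14×10⁻⁷ J.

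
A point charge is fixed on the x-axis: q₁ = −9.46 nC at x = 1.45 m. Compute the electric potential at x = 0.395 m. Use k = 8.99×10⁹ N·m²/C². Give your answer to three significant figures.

Electric potential is a scalar, so the contributions from each charge add algebraically: V = Σ kqᵢ/rᵢ.
V = k[(-9.46×10⁻⁹)/(1.05)] = -80.6 V.

-80.6 V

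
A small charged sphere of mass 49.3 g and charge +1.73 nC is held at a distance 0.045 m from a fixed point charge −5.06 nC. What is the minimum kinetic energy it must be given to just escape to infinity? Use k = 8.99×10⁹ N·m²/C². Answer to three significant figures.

1.75×10⁻⁶ J

To just escape, total mechanical energy must reach zero at infinity: ½mv²_min + U = 0, so ½mv²_min = −U = |kQq|/r.
|U| = |kQq|/r = (8.99×10⁹ N·m²/C²)(5.06×10⁻⁹)(1.73×10⁻⁹)/(0.0450) = 1.75×10⁻⁶ J.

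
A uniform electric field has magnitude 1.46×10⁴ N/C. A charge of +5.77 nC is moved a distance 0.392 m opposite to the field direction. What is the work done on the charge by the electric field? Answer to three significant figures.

-3.30×10⁻⁵ J

The potential change for a displacement 0.392 m opposite to the field direction is ΔV = +Ed = 5720 V.
W_field = −qΔV = -3.30×10⁻⁵ J.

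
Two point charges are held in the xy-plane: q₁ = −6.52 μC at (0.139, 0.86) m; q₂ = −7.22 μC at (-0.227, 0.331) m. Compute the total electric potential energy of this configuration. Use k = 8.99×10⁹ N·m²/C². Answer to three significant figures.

0.658 J

The work to assemble the configuration equals its total potential energy, U = Σ kqᵢqⱼ/rᵢⱼ over all pairs.
Pair separations: r₁₂ = 0.643 m.
U = (0.658) = 0.658 J.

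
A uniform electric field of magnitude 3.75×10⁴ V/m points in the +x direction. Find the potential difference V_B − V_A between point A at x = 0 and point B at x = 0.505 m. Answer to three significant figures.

-1.89×10⁴ V

In a uniform field, potential decreases in the direction of E: V_B − V_A = −E·Δx.
V_B − V_A = −(3.75×10⁴ V/m)(0.505 m) = -1.89×10⁴ V.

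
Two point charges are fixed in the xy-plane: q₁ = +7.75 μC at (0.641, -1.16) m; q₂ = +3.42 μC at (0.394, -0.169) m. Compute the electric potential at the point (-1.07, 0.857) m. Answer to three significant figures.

The total potential is the scalar sum of each charge's contribution, V = Σ kqᵢ/rᵢ.
Distances from the field point to each charge: r₁ = 2.64 m, r₂ = 1.79 m.
V = k[(7.75×10⁻⁶)/(2.64) + (3.42×10⁻⁶)/(1.79)] = 4.35×10⁴ V.

4.35×10⁴ V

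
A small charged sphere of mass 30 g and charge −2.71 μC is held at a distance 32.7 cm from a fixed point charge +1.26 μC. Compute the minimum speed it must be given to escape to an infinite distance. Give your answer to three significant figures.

2.50 m/s

To just escape, total mechanical energy must reach zero at infinity: ½mv²_min + U = 0, so ½mv²_min = −U = |kQq|/r.
|U| = |kQq|/r = (8.99×10⁹ N·m²/C²)(1.26×10⁻⁶)(2.71×10⁻⁶)/(0.327) = 0.0939 J.
v_min = √(2|U|/m) = √(2·0.0939/0.0300) = 2.50 m/s.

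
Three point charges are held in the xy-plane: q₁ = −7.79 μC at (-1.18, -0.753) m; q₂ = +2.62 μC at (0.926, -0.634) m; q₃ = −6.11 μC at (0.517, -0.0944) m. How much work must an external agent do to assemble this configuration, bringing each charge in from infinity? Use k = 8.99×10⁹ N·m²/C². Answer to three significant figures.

-0.0645 J

The work to assemble the configuration equals its total potential energy, U = Σ kqᵢqⱼ/rᵢⱼ over all pairs.
Pair separations: r₁₂ = 2.11 m, r₁₃ = 1.82 m, r₂₃ = 0.677 m.
U = (-0.0870) + (0.235) + (-0.213) = -0.0645 J.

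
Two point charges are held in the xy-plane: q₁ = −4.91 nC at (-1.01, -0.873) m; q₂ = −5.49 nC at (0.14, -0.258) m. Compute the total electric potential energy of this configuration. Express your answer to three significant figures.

The assembly work is the sum of pairwise potential energies, U = Σ_{i<j} kqᵢqⱼ/rᵢⱼ.
Pair separations: r₁₂ = 1.30 m.
U = (1.86×10⁻⁷) = 1.86×10⁻⁷ J.

1.86×10⁻⁷ J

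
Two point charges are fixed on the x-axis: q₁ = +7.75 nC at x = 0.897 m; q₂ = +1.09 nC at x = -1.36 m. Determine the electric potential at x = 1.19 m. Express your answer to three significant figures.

242 V

Electric potential is a scalar, so the contributions from each charge add algebraically: V = Σ kqᵢ/rᵢ.
Distances from the field point to each charge: r₁ = 0.293 m, r₂ = 2.55 m.
V = k[(7.75×10⁻⁹)/(0.293) + (1.09×10⁻⁹)/(2.55)] = 242 V.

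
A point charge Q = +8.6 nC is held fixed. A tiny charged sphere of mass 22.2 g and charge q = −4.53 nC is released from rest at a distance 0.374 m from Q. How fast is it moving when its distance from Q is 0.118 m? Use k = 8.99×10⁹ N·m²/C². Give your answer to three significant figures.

0.0135 m/s

Only the electrostatic force acts, so mechanical energy is conserved: ½mv² = U₁ − U₂ = kQq(1/r₁ − 1/r₂).
U₁ − U₂ = (8.99×10⁹ N·m²/C²)(8.60×10⁻⁹ C)(-4.53×10⁻⁹ C)(1/0.374 − 1/0.118) = 2.03×10⁻⁶ J.
v = √(2·2.03×10⁻⁶/0.0222) = 0.0135 m/s.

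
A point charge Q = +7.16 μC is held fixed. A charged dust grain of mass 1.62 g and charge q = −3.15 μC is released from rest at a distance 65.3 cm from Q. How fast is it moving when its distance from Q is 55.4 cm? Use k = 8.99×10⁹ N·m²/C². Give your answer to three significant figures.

Only the electrostatic force acts, so mechanical energy is conserved: ½mv² = U₁ − U₂ = kQq(1/r₁ − 1/r₂).
U₁ − U₂ = (8.99×10⁹ N·m²/C²)(7.16×10⁻⁶ C)(-3.15×10⁻⁶ C)(1/0.653 − 1/0.554) = 0.0555 J.
v = √(2·0.0555/1.62×10⁻³) = 8.28 m/s.

8.28 m/s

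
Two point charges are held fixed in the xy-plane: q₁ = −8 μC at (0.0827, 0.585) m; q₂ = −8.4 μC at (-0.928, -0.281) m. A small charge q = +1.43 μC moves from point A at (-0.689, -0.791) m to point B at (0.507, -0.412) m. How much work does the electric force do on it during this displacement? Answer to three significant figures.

The work done by the electric force is W_field = −ΔU = −q(V_B − V_A) = q(V_A − V_B).
At A: distances to the source charges are 1.58 m, 0.563 m; V_A = Σ kqᵢ/rᵢ = -1.80×10⁵ V.
At B: distances to the source charges are 1.08 m, 1.44 m; V_B = Σ kqᵢ/rᵢ = -1.19×10⁵ V.
ΔV = V_B − V_A = 6.09×10⁴ V.
W_field = −qΔV = −(1.43×10⁻⁶ C)(6.09×10⁴ V) = -0.0871 J.

-0.0871 J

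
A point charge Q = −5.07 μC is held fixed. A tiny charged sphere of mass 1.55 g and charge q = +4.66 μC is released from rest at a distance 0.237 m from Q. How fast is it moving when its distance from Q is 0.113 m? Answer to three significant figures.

35.6 m/s

Only the electrostatic force acts, so mechanical energy is conserved: ½mv² = U₁ − U₂ = kQq(1/r₁ − 1/r₂).
U₁ − U₂ = (8.99×10⁹ N·m²/C²)(-5.07×10⁻⁶ C)(4.66×10⁻⁶ C)(1/0.237 − 1/0.113) = 0.983 J.
v = √(2·0.983/1.55×10⁻³) = 35.6 m/s.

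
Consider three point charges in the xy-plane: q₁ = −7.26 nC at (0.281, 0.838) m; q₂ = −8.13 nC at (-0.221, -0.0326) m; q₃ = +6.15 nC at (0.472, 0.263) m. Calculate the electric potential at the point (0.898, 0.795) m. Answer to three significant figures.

Electric potential is a scalar, so the contributions from each charge add algebraically: V = Σ kqᵢ/rᵢ.
Distances from the field point to each charge: r₁ = 0.618 m, r₂ = 1.39 m, r₃ = 0.682 m.
V = k[(-7.26×10⁻⁹)/(0.618) + (-8.13×10⁻⁹)/(1.39) + (6.15×10⁻⁹)/(0.682)] = -76.9 V.

-76.9 V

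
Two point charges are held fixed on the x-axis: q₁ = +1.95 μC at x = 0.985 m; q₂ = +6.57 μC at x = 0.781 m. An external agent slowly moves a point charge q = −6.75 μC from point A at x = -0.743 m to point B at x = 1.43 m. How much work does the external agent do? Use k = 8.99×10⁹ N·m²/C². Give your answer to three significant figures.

For quasistatic motion the external work equals the change in potential energy: W_ext = qΔV = q(V_B − V_A).
At A: distances to the source charges are 1.73 m, 1.52 m; V_A = Σ kqᵢ/rᵢ = 4.89×10⁴ V.
At B: distances to the source charges are 0.445 m, 0.649 m; V_B = Σ kqᵢ/rᵢ = 1.30×10⁵ V.
ΔV = V_B − V_A = 8.15×10⁴ V.
W_ext = qΔV = (-6.75×10⁻⁶ C)(8.15×10⁴ V) = -0.550 J.

-0.550 J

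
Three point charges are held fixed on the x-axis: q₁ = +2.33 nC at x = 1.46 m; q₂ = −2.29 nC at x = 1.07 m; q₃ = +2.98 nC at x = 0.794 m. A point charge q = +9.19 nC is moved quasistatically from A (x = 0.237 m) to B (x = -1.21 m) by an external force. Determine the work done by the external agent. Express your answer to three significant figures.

For quasistatic motion the external work equals the change in potential energy: W_ext = qΔV = q(V_B − V_A).
At A: distances to the source charges are 1.22 m, 0.833 m, 0.557 m; V_A = Σ kqᵢ/rᵢ = 40.5 V.
At B: distances to the source charges are 2.67 m, 2.28 m, 2.00 m; V_B = Σ kqᵢ/rᵢ = 12.2 V.
ΔV = V_B − V_A = -28.3 V.
W_ext = qΔV = (9.19×10⁻⁹ C)(-28.3 V) = -2.60×10⁻⁷ J.

-2.60×10⁻⁷ J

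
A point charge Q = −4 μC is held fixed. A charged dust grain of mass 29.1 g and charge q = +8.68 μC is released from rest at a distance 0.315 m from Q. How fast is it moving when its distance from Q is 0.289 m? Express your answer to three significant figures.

2.48 m/s

Only the electrostatic force acts, so mechanical energy is conserved: ½mv² = U₁ − U₂ = kQq(1/r₁ − 1/r₂).
U₁ − U₂ = (8.99×10⁹ N·m²/C²)(-4.00×10⁻⁶ C)(8.68×10⁻⁶ C)(1/0.315 − 1/0.289) = 0.0891 J.
v = √(2·0.0891/0.0291) = 2.48 m/s.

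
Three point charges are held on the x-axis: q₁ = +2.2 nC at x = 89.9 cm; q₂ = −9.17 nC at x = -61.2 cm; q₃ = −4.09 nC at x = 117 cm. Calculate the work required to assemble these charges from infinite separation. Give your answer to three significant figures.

The work to assemble the configuration equals its total potential energy, U = Σ kqᵢqⱼ/rᵢⱼ over all pairs.
Pair separations: r₁₂ = 1.51 m, r₁₃ = 0.271 m, r₂₃ = 1.78 m.
U = (-1.20×10⁻⁷) + (-2.98×10⁻⁷) + (1.89×10⁻⁷) = -2.29×10⁻⁷ J.

-2.29×10⁻⁷ J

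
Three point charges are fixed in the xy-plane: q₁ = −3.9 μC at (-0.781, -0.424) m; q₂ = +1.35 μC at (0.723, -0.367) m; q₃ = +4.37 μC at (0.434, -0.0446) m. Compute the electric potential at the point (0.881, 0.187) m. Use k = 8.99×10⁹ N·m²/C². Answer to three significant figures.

Electric potential is a scalar, so the contributions from each charge add algebraically: V = Σ kqᵢ/rᵢ.
Distances from the field point to each charge: r₁ = 1.77 m, r₂ = 0.576 m, r₃ = 0.503 m.
V = k[(-3.90×10⁻⁶)/(1.77) + (1.35×10⁻⁶)/(0.576) + (4.37×10⁻⁶)/(0.503)] = 7.93×10⁴ V.

7.93×10⁴ V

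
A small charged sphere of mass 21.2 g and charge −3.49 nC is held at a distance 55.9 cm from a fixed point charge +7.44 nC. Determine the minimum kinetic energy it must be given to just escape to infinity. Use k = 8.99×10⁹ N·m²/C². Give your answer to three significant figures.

4.18×10⁻⁷ J

To just escape, total mechanical energy must reach zero at infinity: ½mv²_min + U = 0, so ½mv²_min = −U = |kQq|/r.
|U| = |kQq|/r = (8.99×10⁹ N·m²/C²)(7.44×10⁻⁹)(3.49×10⁻⁹)/(0.559) = 4.18×10⁻⁷ J.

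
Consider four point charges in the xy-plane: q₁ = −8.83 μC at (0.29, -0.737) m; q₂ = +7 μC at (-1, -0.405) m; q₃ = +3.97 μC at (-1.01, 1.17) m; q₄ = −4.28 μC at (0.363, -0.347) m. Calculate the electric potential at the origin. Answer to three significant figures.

The total potential is the scalar sum of each charge's contribution, V = Σ kqᵢ/rᵢ.
Distances from the field point to each charge: r₁ = 0.792 m, r₂ = 1.08 m, r₃ = 1.55 m, r₄ = 0.502 m.
V = k[(-8.83×10⁻⁶)/(0.792) + (7.00×10⁻⁶)/(1.08) + (3.97×10⁻⁶)/(1.55) + (-4.28×10⁻⁶)/(0.502)] = -9.54×10⁴ V.

-9.54×10⁴ V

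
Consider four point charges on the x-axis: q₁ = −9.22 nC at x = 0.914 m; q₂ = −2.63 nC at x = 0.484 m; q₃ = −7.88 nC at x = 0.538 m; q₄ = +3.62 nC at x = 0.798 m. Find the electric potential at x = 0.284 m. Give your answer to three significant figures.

Electric potential is a scalar, so the contributions from each charge add algebraically: V = Σ kqᵢ/rᵢ.
Distances from the field point to each charge: r₁ = 0.630 m, r₂ = 0.200 m, r₃ = 0.254 m, r₄ = 0.514 m.
V = k[(-9.22×10⁻⁹)/(0.630) + (-2.63×10⁻⁹)/(0.200) + (-7.88×10⁻⁹)/(0.254) + (3.62×10⁻⁹)/(0.514)] = -465 V.

-465 V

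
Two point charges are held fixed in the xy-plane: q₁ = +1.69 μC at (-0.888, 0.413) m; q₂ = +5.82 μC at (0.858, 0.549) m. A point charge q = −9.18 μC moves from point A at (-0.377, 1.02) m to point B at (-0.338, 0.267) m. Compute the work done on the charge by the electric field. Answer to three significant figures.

The work done by the electric force is W_field = −ΔU = −q(V_B − V_A) = q(V_A − V_B).
At A: distances to the source charges are 0.793 m, 1.32 m; V_A = Σ kqᵢ/rᵢ = 5.87×10⁴ V.
At B: distances to the source charges are 0.569 m, 1.23 m; V_B = Σ kqᵢ/rᵢ = 6.93×10⁴ V.
ΔV = V_B − V_A = 1.05×10⁴ V.
W_field = −qΔV = −(-9.18×10⁻⁶ C)(1.05×10⁴ V) = 0.0968 J.

0.0968 J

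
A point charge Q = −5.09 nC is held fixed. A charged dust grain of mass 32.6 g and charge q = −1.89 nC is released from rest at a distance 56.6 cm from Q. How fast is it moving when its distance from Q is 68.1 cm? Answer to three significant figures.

1.26×10⁻³ m/s

Only the electrostatic force acts, so mechanical energy is conserved: ½mv² = U₁ − U₂ = kQq(1/r₁ − 1/r₂).
U₁ − U₂ = (8.99×10⁹ N·m²/C²)(-5.09×10⁻⁹ C)(-1.89×10⁻⁹ C)(1/0.566 − 1/0.681) = 2.58×10⁻⁸ J.
v = √(2·2.58×10⁻⁸/0.0326) = 1.26×10⁻³ m/s.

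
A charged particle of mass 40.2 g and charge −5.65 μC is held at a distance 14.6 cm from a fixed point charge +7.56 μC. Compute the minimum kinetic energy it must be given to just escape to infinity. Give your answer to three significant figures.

To just escape, total mechanical energy must reach zero at infinity: ½mv²_min + U = 0, so ½mv²_min = −U = |kQq|/r.
|U| = |kQq|/r = (8.99×10⁹ N·m²/C²)(7.56×10⁻⁶)(5.65×10⁻⁶)/(0.146) = 2.63 J.

2.63 J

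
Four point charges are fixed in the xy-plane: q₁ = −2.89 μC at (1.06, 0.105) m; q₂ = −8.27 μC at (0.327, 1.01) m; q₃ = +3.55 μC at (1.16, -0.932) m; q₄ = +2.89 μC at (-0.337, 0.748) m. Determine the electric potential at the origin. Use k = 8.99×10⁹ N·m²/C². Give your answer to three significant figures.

-4.13×10⁴ V

The total potential is the scalar sum of each charge's contribution, V = Σ kqᵢ/rᵢ.
Distances from the field point to each charge: r₁ = 1.07 m, r₂ = 1.06 m, r₃ = 1.49 m, r₄ = 0.820 m.
V = k[(-2.89×10⁻⁶)/(1.07) + (-8.27×10⁻⁶)/(1.06) + (3.55×10⁻⁶)/(1.49) + (2.89×10⁻⁶)/(0.820)] = -4.13×10⁴ V.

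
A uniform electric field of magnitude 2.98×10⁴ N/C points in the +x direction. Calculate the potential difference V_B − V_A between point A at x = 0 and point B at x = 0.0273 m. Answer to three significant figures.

-814 V

In a uniform field, potential decreases in the direction of E: V_B − V_A = −E·Δx.
V_B − V_A = −(2.98×10⁴ V/m)(0.0273 m) = -814 V.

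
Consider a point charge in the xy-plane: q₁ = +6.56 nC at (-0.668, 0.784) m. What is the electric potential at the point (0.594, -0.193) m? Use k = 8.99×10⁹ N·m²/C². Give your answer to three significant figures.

37.0 V

Electric potential is a scalar, so the contributions from each charge add algebraically: V = Σ kqᵢ/rᵢ.
Distances from the field point to each charge: r₁ = 1.60 m.
V = k[(6.56×10⁻⁹)/(1.60)] = 37.0 V.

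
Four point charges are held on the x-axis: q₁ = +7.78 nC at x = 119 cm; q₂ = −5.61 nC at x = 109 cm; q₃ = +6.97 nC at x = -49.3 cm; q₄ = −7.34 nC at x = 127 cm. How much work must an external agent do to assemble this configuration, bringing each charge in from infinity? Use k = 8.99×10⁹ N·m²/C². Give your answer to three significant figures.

The assembly work is the sum of pairwise potential energies, U = Σ_{i<j} kqᵢqⱼ/rᵢⱼ.
Pair separations: r₁₂ = 0.100 m, r₁₃ = 1.68 m, r₁₄ = 0.0800 m, r₂₃ = 1.58 m, r₂₄ = 0.180 m, r₃₄ = 1.76 m.
Summing all 6 pair terms gives U = -8.48×10⁻⁶ J.

-8.48×10⁻⁶ J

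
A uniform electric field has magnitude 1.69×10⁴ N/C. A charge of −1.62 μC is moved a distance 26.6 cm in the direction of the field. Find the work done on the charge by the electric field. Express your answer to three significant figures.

-7.28×10⁻³ J

The potential change for a displacement 26.6 cm in the direction of the field is ΔV = −Ed = -4500 V.
W_field = −qΔV = -7.28×10⁻³ J.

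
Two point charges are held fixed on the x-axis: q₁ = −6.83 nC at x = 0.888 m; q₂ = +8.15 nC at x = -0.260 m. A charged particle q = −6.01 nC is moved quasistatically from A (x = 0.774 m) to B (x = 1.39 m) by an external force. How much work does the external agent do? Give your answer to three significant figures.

-2.34×10⁻⁶ J

For quasistatic motion the external work equals the change in potential energy: W_ext = qΔV = q(V_B − V_A).
At A: distances to the source charges are 0.114 m, 1.03 m; V_A = Σ kqᵢ/rᵢ = -468 V.
At B: distances to the source charges are 0.502 m, 1.65 m; V_B = Σ kqᵢ/rᵢ = -77.9 V.
ΔV = V_B − V_A = 390 V.
W_ext = qΔV = (-6.01×10⁻⁹ C)(390 V) = -2.34×10⁻⁶ J.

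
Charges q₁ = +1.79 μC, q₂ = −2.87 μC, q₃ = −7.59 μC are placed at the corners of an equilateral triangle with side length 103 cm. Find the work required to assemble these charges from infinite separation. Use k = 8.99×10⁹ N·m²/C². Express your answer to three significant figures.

0.0267 J

The assembly work is the sum of pairwise potential energies, U = Σ_{i<j} kqᵢqⱼ/rᵢⱼ.
All three pair separations equal the side length, 1.03 m.
U = (-0.0448) + (-0.119) + (0.190) = 0.0267 J.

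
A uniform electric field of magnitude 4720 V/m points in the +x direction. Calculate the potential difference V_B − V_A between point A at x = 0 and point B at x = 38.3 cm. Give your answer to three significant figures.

-1810 V

In a uniform field, potential decreases in the direction of E: V_B − V_A = −E·Δx.
V_B − V_A = −(4720 V/m)(0.383 m) = -1810 V.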